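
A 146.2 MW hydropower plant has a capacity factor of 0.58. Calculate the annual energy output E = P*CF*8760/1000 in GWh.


E = 146.2 * 0.58 * 8760 / 1000 = 742.8130 GWh


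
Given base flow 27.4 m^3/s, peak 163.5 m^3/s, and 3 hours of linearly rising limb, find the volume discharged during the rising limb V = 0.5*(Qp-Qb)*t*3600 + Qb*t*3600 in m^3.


V = 0.5*(163.5 - 27.4)*3*3600 + 27.4*3*3600 = 1.0309e+06 m^3


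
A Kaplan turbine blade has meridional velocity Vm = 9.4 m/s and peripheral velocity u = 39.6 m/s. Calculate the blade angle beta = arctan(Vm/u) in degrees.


beta = arctan(9.4 / 39.6) = 13.3534 degrees


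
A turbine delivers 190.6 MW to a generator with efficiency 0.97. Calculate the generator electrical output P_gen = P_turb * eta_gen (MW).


P_gen = 190.6 * 0.97 = 184.8820 MW


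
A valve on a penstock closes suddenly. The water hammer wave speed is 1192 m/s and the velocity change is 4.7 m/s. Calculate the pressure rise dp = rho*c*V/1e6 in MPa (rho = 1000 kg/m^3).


dp = 1000 * 1192 * 4.7 / 1e6 = 5.6024 MPa


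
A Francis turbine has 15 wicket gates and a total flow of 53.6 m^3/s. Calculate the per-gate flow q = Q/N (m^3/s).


q = 53.6 / 15 = 3.5733 m^3/s


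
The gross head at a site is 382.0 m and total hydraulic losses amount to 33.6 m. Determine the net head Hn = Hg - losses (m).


Hn = 382.0 - 33.6 = 348.4000 m


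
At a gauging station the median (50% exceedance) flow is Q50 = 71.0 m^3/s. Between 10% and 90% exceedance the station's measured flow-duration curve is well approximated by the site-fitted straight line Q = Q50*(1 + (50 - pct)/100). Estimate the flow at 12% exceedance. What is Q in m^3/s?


Q = 71.0 * (1 + (50 - 12)/100) = 97.9800 m^3/s


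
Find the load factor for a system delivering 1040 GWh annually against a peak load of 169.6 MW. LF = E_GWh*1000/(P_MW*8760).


LF = 1040 * 1000 / (169.6 * 8760) = 0.7000


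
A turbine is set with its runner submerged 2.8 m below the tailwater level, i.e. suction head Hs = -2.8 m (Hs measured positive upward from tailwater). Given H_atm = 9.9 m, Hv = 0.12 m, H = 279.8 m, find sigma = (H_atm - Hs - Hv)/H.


sigma = (9.9 - (-2.8) - 0.12) / 279.8 = 0.0450


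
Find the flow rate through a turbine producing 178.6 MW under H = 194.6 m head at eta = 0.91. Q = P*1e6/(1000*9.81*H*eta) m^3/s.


Q = 178.6 * 1e6 / (1000 * 9.81 * 194.6 * 0.91) = 102.8083 m^3/s


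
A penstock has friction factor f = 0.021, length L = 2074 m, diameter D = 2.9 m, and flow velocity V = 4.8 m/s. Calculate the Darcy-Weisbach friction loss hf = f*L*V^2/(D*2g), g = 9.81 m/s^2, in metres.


hf = 0.021 * 2074 * 4.8^2 / (2.9 * 2 * 9.81) = 17.6365 m


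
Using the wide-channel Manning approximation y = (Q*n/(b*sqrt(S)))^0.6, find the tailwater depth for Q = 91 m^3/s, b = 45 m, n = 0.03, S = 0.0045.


y = (91 * 0.03 / (45 * 0.0045^0.5))^0.6 = 0.9415 m


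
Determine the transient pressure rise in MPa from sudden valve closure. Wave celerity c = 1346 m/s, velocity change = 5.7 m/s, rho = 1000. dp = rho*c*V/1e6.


dp = 1000 * 1346 * 5.7 / 1e6 = 7.6722 MPa


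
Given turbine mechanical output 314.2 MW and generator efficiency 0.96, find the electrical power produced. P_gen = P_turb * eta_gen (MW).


P_gen = 314.2 * 0.96 = 301.6320 MW


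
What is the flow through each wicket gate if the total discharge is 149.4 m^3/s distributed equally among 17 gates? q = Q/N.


q = 149.4 / 17 = 8.7882 m^3/s


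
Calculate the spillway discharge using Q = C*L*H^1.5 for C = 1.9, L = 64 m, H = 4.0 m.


Q = 1.9 * 64 * 4.0^1.5 = 972.8000 m^3/s


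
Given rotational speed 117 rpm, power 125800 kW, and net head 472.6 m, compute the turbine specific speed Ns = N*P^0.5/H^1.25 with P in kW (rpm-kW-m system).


Ns = 117 * 125800^0.5 / 472.6^1.25 = 18.8325


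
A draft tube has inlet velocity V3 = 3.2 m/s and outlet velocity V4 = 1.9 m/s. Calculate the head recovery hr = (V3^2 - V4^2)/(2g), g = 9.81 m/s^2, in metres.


hr = (3.2^2 - 1.9^2) / (2*9.81) = 0.3379 m


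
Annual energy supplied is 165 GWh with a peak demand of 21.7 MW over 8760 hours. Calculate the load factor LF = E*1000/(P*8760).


LF = 165 * 1000 / (21.7 * 8760) = 0.8680


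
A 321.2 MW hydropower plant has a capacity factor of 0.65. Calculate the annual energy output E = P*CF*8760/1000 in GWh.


E = 321.2 * 0.65 * 8760 / 1000 = 1828.9128 GWh


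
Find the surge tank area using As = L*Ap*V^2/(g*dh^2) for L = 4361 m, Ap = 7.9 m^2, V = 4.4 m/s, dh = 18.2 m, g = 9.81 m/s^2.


As = 4361 * 7.9 * 4.4^2 / (9.81 * 18.2^2) = 205.2611 m^2


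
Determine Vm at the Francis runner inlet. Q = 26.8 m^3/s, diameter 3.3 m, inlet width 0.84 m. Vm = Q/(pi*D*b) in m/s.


Vm = 26.8 / (pi * 3.3 * 0.84) = 3.0775 m/s


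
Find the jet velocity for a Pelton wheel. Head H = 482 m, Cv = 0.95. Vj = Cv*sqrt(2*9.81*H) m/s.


Vj = 0.95 * sqrt(2*9.81*482) = 92.3840 m/s


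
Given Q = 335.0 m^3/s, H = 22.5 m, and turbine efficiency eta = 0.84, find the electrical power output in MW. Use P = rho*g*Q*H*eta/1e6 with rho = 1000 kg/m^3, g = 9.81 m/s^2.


P = 1000 * 9.81 * 335.0 * 22.5 * 0.84 / 1e6 = 62.1120 MW


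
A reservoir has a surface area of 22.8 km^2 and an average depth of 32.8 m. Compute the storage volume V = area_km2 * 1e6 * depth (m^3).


V = 22.8 * 1e6 * 32.8 = 7.4784e+08 m^3


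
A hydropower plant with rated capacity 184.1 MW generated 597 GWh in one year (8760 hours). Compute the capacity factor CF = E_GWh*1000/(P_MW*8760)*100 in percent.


CF = 597 * 1000 / (184.1 * 8760) * 100 = 37.0183 %


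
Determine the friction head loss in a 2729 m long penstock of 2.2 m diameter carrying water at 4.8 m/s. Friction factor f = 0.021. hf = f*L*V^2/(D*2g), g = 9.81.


hf = 0.021 * 2729 * 4.8^2 / (2.2 * 2 * 9.81) = 30.5903 m


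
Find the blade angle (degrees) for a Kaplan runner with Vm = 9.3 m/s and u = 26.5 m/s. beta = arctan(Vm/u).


beta = arctan(9.3 / 26.5) = 19.3382 degrees


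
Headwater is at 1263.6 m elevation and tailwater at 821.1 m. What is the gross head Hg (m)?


Hg = 1263.6 - 821.1 = 442.5000 m


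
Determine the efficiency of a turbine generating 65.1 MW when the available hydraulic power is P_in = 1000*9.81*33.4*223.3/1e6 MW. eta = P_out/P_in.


P_in = 1000 * 9.81 * 33.4 * 223.3 / 1e6 = 73.1651 MW
eta = 65.1 / 73.1651 = 0.8898


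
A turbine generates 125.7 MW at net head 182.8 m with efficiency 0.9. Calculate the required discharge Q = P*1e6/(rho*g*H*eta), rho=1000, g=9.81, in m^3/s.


Q = 125.7 * 1e6 / (1000 * 9.81 * 182.8 * 0.9) = 77.8839 m^3/s


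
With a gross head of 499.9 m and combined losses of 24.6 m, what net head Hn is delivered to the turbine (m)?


Hn = 499.9 - 24.6 = 475.3000 m


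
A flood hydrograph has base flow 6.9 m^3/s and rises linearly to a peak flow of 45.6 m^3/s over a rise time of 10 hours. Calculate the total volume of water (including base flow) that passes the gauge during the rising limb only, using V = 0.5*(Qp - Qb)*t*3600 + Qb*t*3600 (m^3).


V = 0.5*(45.6 - 6.9)*10*3600 + 6.9*10*3600 = 945000.0000 m^3


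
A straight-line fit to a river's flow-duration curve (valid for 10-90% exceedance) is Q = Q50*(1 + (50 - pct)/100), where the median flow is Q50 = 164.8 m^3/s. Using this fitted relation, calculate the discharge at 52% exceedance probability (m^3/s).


Q = 164.8 * (1 + (50 - 52)/100) = 161.5040 m^3/s


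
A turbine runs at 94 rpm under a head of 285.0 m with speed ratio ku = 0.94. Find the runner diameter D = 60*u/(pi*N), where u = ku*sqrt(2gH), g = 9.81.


u = 0.94 * sqrt(2*9.81*285.0) = 70.2910 m/s
D = 60 * 70.2910 / (pi * 94) = 14.2815 m


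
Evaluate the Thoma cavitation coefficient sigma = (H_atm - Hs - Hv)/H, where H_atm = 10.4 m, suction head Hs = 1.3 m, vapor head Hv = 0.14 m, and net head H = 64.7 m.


sigma = (10.4 - 1.3 - 0.14) / 64.7 = 0.1385


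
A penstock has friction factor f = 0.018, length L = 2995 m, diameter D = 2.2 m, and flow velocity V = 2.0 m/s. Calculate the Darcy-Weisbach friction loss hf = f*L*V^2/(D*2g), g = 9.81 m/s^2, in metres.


hf = 0.018 * 2995 * 2.0^2 / (2.2 * 2 * 9.81) = 4.9958 m


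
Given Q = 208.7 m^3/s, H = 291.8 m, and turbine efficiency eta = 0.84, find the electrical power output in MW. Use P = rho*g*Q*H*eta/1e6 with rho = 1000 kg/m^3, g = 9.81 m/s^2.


P = 1000 * 9.81 * 208.7 * 291.8 * 0.84 / 1e6 = 501.8293 MW


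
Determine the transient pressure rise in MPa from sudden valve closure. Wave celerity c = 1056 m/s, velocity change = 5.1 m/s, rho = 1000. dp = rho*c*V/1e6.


dp = 1000 * 1056 * 5.1 / 1e6 = 5.3856 MPa


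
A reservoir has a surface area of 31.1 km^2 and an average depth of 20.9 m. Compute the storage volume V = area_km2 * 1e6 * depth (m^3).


V = 31.1 * 1e6 * 20.9 = 6.4999e+08 m^3


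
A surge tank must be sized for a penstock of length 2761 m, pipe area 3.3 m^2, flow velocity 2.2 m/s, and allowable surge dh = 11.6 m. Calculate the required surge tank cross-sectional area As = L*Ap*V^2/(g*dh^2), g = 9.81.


As = 2761 * 3.3 * 2.2^2 / (9.81 * 11.6^2) = 33.4072 m^2


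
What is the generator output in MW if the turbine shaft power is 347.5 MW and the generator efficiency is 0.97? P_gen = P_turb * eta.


P_gen = 347.5 * 0.97 = 337.0750 MW


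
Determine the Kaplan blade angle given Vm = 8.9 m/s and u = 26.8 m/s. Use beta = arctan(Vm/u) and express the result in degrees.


beta = arctan(8.9 / 26.8) = 18.3708 degrees


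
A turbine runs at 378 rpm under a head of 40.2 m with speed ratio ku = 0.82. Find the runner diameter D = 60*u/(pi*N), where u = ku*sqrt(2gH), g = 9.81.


u = 0.82 * sqrt(2*9.81*40.2) = 23.0291 m/s
D = 60 * 23.0291 / (pi * 378) = 1.1636 m


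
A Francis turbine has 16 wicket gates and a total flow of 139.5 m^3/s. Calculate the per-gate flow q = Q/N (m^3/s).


q = 139.5 / 16 = 8.7188 m^3/s


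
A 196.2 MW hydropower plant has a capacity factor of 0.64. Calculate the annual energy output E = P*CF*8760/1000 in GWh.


E = 196.2 * 0.64 * 8760 / 1000 = 1099.9757 GWh


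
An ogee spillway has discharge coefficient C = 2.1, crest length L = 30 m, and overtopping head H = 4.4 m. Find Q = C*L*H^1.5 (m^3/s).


Q = 2.1 * 30 * 4.4^1.5 = 581.4596 m^3/s


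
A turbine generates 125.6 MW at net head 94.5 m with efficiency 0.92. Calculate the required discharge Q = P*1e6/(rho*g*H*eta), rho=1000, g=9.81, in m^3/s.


Q = 125.6 * 1e6 / (1000 * 9.81 * 94.5 * 0.92) = 147.2655 m^3/s


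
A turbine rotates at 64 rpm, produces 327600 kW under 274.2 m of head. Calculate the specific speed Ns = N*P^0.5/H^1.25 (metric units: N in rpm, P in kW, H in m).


Ns = 64 * 327600^0.5 / 274.2^1.25 = 32.8298


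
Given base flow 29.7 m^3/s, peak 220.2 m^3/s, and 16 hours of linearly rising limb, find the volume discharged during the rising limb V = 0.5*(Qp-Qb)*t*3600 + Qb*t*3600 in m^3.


V = 0.5*(220.2 - 29.7)*16*3600 + 29.7*16*3600 = 7.1971e+06 m^3


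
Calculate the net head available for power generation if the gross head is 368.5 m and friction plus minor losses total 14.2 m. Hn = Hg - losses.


Hn = 368.5 - 14.2 = 354.3000 m


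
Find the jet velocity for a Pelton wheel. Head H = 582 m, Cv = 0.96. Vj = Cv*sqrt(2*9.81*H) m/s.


Vj = 0.96 * sqrt(2*9.81*582) = 102.5846 m/s


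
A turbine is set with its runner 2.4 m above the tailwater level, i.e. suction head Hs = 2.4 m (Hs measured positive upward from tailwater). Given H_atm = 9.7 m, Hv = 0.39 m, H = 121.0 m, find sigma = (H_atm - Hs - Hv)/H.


sigma = (9.7 - 2.4 - 0.39) / 121.0 = 0.0571


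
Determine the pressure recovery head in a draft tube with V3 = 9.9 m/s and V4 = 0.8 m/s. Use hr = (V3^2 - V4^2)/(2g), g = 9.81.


hr = (9.9^2 - 0.8^2) / (2*9.81) = 4.9628 m


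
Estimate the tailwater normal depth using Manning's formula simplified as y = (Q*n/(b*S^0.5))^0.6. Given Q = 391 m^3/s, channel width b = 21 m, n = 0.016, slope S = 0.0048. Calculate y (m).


y = (391 * 0.016 / (21 * 0.0048^0.5))^0.6 = 2.3992 m


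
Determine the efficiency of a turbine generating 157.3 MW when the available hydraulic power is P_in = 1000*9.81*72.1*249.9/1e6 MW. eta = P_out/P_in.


P_in = 1000 * 9.81 * 72.1 * 249.9 / 1e6 = 176.7545 MW
eta = 157.3 / 176.7545 = 0.8899


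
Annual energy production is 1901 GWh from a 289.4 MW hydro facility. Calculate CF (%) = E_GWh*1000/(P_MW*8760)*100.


CF = 1901 * 1000 / (289.4 * 8760) * 100 = 74.9859 %


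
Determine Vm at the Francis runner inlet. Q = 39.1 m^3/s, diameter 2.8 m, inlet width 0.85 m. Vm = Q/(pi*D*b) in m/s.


Vm = 39.1 / (pi * 2.8 * 0.85) = 5.2294 m/s


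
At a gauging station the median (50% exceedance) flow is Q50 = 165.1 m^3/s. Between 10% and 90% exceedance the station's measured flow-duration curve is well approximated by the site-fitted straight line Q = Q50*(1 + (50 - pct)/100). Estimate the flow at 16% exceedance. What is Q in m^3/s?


Q = 165.1 * (1 + (50 - 16)/100) = 221.2340 m^3/s


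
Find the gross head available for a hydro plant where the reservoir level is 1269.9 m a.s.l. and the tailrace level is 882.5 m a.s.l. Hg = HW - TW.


Hg = 1269.9 - 882.5 = 387.4000 m


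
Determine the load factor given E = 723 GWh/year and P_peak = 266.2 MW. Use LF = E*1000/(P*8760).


LF = 723 * 1000 / (266.2 * 8760) = 0.3100


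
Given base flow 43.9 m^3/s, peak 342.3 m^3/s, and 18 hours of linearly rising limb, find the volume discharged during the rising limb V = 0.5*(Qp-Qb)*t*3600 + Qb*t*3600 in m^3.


V = 0.5*(342.3 - 43.9)*18*3600 + 43.9*18*3600 = 1.2513e+07 m^3


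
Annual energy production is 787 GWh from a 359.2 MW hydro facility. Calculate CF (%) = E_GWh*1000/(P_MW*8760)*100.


CF = 787 * 1000 / (359.2 * 8760) * 100 = 25.0112 %


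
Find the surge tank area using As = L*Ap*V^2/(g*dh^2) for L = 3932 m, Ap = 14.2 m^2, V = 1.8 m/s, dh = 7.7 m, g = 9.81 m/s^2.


As = 3932 * 14.2 * 1.8^2 / (9.81 * 7.7^2) = 311.0258 m^2


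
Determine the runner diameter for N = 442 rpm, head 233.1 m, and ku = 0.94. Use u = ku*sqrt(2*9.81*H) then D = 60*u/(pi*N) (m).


u = 0.94 * sqrt(2*9.81*233.1) = 63.5695 m/s
D = 60 * 63.5695 / (pi * 442) = 2.7468 m


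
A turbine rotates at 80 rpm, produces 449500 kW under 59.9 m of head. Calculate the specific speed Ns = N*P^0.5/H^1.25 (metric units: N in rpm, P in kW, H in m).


Ns = 80 * 449500^0.5 / 59.9^1.25 = 321.8632


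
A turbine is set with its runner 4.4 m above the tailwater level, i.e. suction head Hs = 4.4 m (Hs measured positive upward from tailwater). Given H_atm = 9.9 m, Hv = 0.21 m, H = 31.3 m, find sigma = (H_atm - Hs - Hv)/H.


sigma = (9.9 - 4.4 - 0.21) / 31.3 = 0.1690


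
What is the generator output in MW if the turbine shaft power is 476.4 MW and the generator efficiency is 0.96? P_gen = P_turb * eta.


P_gen = 476.4 * 0.96 = 457.3440 MW


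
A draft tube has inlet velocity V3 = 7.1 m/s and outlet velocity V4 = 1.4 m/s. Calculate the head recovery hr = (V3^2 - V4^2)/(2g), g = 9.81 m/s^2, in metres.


hr = (7.1^2 - 1.4^2) / (2*9.81) = 2.4694 m


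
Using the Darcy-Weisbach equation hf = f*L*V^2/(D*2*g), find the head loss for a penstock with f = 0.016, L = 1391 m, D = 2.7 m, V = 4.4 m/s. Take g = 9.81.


hf = 0.016 * 1391 * 4.4^2 / (2.7 * 2 * 9.81) = 8.1337 m


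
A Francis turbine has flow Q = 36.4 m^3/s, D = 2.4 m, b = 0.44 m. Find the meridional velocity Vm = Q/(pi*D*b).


Vm = 36.4 / (pi * 2.4 * 0.44) = 10.9720 m/s


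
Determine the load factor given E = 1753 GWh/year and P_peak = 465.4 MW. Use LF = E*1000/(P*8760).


LF = 1753 * 1000 / (465.4 * 8760) = 0.4300


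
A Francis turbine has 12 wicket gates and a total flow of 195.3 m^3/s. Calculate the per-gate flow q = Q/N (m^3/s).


q = 195.3 / 12 = 16.2750 m^3/s


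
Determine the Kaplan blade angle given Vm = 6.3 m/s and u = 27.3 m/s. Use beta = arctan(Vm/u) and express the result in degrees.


beta = arctan(6.3 / 27.3) = 12.9946 degrees


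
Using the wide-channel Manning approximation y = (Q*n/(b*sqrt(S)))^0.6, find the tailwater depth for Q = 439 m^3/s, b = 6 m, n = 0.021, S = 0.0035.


y = (439 * 0.021 / (6 * 0.0035^0.5))^0.6 = 7.0583 m


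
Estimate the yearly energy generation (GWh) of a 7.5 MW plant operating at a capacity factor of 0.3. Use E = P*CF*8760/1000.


E = 7.5 * 0.3 * 8760 / 1000 = 19.7100 GWh


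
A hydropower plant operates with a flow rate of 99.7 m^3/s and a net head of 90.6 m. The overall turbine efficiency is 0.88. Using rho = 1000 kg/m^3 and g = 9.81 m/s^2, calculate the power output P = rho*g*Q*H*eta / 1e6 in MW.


P = 1000 * 9.81 * 99.7 * 90.6 * 0.88 / 1e6 = 77.9785 MW


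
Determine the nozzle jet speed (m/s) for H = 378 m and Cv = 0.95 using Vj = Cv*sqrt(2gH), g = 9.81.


Vj = 0.95 * sqrt(2*9.81*378) = 81.8124 m/s


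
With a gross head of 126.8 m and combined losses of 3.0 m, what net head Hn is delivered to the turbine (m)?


Hn = 126.8 - 3.0 = 123.8000 m


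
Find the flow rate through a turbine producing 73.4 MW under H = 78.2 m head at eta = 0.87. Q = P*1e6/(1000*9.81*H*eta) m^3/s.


Q = 73.4 * 1e6 / (1000 * 9.81 * 78.2 * 0.87) = 109.9768 m^3/s


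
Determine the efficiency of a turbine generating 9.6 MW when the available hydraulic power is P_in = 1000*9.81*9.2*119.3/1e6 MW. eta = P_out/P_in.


P_in = 1000 * 9.81 * 9.2 * 119.3 / 1e6 = 10.7671 MW
eta = 9.6 / 10.7671 = 0.8916


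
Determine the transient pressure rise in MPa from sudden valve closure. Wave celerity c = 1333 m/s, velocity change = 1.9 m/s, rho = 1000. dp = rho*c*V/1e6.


dp = 1000 * 1333 * 1.9 / 1e6 = 2.5327 MPa


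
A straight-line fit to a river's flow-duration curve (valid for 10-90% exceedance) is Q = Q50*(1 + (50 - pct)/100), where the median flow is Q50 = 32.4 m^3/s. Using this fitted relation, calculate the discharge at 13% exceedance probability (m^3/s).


Q = 32.4 * (1 + (50 - 13)/100) = 44.3880 m^3/s


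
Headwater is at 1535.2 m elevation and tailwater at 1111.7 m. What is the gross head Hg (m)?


Hg = 1535.2 - 1111.7 = 423.5000 m


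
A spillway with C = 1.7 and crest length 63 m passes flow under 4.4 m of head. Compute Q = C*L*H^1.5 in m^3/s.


Q = 1.7 * 63 * 4.4^1.5 = 988.4814 m^3/s


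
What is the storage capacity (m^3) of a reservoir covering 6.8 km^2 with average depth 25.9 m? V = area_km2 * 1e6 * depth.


V = 6.8 * 1e6 * 25.9 = 1.7612e+08 m^3


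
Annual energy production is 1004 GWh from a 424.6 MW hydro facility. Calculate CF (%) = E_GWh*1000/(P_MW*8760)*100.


CF = 1004 * 1000 / (424.6 * 8760) * 100 = 26.9929 %


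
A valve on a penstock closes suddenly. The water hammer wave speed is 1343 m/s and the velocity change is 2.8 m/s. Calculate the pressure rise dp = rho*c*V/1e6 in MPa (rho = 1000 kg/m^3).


dp = 1000 * 1343 * 2.8 / 1e6 = 3.7604 MPa


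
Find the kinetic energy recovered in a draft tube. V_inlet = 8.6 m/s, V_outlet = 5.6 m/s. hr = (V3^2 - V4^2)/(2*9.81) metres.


hr = (8.6^2 - 5.6^2) / (2*9.81) = 2.1713 m


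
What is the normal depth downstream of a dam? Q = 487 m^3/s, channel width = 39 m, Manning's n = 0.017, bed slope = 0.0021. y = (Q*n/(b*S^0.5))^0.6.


y = (487 * 0.017 / (39 * 0.0021^0.5))^0.6 = 2.5089 m


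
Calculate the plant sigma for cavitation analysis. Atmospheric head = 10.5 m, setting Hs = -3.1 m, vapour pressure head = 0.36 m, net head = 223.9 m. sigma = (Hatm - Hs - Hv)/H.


sigma = (10.5 - (-3.1) - 0.36) / 223.9 = 0.0591


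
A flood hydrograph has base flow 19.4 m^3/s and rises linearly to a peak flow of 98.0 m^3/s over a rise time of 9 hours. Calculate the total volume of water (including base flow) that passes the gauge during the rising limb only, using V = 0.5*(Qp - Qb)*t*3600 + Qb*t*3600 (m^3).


V = 0.5*(98.0 - 19.4)*9*3600 + 19.4*9*3600 = 1.9019e+06 m^3


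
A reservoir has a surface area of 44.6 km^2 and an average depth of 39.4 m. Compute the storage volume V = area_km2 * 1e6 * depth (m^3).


V = 44.6 * 1e6 * 39.4 = 1.7572e+09 m^3


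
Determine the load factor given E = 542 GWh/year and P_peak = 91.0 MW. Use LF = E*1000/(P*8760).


LF = 542 * 1000 / (91.0 * 8760) = 0.6799


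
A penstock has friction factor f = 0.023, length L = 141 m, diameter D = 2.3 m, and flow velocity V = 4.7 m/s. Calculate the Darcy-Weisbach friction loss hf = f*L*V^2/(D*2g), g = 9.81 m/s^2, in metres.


hf = 0.023 * 141 * 4.7^2 / (2.3 * 2 * 9.81) = 1.5875 m


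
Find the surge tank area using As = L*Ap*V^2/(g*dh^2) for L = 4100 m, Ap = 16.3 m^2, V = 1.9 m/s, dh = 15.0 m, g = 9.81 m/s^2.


As = 4100 * 16.3 * 1.9^2 / (9.81 * 15.0^2) = 109.3018 m^2


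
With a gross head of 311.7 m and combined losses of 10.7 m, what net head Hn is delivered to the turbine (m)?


Hn = 311.7 - 10.7 = 301.0000 m


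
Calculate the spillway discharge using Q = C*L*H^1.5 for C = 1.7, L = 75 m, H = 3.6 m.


Q = 1.7 * 75 * 3.6^1.5 = 870.8913 m^3/s


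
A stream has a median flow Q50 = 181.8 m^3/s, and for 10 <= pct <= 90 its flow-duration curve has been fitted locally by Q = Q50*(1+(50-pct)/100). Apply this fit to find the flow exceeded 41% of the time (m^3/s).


Q = 181.8 * (1 + (50 - 41)/100) = 198.1620 m^3/s


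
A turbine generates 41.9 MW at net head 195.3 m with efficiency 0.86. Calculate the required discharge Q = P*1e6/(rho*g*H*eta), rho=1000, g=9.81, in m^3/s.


Q = 41.9 * 1e6 / (1000 * 9.81 * 195.3 * 0.86) = 25.4299 m^3/s


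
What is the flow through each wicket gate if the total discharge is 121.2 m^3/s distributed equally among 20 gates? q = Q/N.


q = 121.2 / 20 = 6.0600 m^3/s


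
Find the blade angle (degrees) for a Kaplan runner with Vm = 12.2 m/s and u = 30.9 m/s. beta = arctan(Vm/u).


beta = arctan(12.2 / 30.9) = 21.5452 degrees


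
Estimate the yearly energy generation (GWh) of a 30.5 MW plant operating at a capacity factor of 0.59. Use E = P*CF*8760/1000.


E = 30.5 * 0.59 * 8760 / 1000 = 157.6362 GWh


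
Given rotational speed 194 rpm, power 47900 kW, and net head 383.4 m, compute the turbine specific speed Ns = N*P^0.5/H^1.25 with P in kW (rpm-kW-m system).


Ns = 194 * 47900^0.5 / 383.4^1.25 = 25.0267


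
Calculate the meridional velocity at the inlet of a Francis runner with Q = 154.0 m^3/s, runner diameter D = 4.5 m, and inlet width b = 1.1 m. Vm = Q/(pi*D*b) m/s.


Vm = 154.0 / (pi * 4.5 * 1.1) = 9.9030 m/s


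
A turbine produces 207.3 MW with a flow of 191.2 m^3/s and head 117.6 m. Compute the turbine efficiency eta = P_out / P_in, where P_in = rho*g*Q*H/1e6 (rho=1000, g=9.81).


P_in = 1000 * 9.81 * 191.2 * 117.6 / 1e6 = 220.5790 MW
eta = 207.3 / 220.5790 = 0.9398


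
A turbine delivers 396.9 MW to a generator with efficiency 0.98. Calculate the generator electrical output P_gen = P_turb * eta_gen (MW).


P_gen = 396.9 * 0.98 = 388.9620 MW


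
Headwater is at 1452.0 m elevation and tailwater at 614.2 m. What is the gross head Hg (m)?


Hg = 1452.0 - 614.2 = 837.8000 m


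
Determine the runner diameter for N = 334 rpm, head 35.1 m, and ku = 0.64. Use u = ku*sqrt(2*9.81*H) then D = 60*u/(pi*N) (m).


u = 0.64 * sqrt(2*9.81*35.1) = 16.7951 m/s
D = 60 * 16.7951 / (pi * 334) = 0.9604 m


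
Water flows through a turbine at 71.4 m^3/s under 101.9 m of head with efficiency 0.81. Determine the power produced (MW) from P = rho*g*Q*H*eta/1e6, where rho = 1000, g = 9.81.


P = 1000 * 9.81 * 71.4 * 101.9 * 0.81 / 1e6 = 57.8131 MW


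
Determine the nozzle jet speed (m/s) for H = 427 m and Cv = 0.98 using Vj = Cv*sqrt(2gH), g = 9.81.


Vj = 0.98 * sqrt(2*9.81*427) = 89.6994 m/s


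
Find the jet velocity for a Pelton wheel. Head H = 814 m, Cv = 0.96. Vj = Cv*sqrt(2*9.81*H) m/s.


Vj = 0.96 * sqrt(2*9.81*814) = 121.3201 m/s


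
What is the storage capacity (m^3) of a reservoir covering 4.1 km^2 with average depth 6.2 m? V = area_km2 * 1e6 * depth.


V = 4.1 * 1e6 * 6.2 = 2.5420e+07 m^3


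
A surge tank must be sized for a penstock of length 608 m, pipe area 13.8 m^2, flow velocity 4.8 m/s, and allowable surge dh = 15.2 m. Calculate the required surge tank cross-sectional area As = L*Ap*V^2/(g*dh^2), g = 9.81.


As = 608 * 13.8 * 4.8^2 / (9.81 * 15.2^2) = 85.2921 m^2


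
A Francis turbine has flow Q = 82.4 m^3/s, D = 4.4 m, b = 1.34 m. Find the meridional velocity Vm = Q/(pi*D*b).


Vm = 82.4 / (pi * 4.4 * 1.34) = 4.4486 m/s


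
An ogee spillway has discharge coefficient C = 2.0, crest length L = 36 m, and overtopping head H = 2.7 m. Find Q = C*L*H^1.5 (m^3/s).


Q = 2.0 * 36 * 2.7^1.5 = 319.4318 m^3/s


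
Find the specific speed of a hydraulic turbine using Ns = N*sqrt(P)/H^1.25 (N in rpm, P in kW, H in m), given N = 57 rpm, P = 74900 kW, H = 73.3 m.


Ns = 57 * 74900^0.5 / 73.3^1.25 = 72.7337


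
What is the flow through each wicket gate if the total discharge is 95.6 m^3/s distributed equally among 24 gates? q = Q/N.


q = 95.6 / 24 = 3.9833 m^3/s


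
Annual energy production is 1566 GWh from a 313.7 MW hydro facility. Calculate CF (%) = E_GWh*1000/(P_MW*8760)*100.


CF = 1566 * 1000 / (313.7 * 8760) * 100 = 56.9867 %


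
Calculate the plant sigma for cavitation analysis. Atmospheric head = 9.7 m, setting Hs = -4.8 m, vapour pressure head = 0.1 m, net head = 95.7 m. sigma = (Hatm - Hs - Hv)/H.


sigma = (9.7 - (-4.8) - 0.1) / 95.7 = 0.1505


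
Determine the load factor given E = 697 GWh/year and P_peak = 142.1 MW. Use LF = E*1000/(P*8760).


LF = 697 * 1000 / (142.1 * 8760) = 0.5599


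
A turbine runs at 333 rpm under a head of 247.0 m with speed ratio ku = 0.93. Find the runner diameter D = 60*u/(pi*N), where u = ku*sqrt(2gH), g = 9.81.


u = 0.93 * sqrt(2*9.81*247.0) = 64.7412 m/s
D = 60 * 64.7412 / (pi * 333) = 3.7131 m


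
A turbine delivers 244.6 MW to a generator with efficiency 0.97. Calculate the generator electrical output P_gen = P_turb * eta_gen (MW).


P_gen = 244.6 * 0.97 = 237.2620 MW


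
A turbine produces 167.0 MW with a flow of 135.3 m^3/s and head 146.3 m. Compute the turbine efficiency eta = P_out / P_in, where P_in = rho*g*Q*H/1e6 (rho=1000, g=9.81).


P_in = 1000 * 9.81 * 135.3 * 146.3 / 1e6 = 194.1830 MW
eta = 167.0 / 194.1830 = 0.8600


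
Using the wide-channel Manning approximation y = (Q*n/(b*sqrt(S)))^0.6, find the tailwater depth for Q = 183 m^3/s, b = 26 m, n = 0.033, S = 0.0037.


y = (183 * 0.033 / (26 * 0.0037^0.5))^0.6 = 2.2343 m


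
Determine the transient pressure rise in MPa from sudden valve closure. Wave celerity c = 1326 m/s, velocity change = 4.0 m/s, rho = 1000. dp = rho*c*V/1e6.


dp = 1000 * 1326 * 4.0 / 1e6 = 5.3040 MPa


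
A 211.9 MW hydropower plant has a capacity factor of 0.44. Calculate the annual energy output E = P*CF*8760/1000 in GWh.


E = 211.9 * 0.44 * 8760 / 1000 = 816.7474 GWh


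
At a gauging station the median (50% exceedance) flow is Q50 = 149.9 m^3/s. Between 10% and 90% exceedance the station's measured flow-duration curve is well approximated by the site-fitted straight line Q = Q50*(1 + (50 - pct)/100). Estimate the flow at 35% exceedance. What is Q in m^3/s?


Q = 149.9 * (1 + (50 - 35)/100) = 172.3850 m^3/s


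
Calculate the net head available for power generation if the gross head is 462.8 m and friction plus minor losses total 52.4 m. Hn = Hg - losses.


Hn = 462.8 - 52.4 = 410.4000 m


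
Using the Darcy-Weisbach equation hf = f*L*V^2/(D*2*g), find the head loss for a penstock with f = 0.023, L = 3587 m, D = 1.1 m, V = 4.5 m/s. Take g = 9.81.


hf = 0.023 * 3587 * 4.5^2 / (1.1 * 2 * 9.81) = 77.4092 m


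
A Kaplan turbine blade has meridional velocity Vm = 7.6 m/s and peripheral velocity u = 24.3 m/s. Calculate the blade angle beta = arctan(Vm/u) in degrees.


beta = arctan(7.6 / 24.3) = 17.3674 degrees


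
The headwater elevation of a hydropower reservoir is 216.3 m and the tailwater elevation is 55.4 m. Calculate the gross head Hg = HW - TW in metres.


Hg = 216.3 - 55.4 = 160.9000 m


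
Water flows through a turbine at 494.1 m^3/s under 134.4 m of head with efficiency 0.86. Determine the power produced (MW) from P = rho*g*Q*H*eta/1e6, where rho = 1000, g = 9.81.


P = 1000 * 9.81 * 494.1 * 134.4 * 0.86 / 1e6 = 560.2496 MW


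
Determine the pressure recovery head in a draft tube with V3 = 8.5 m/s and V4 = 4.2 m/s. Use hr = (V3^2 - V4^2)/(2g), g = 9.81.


hr = (8.5^2 - 4.2^2) / (2*9.81) = 2.7834 m


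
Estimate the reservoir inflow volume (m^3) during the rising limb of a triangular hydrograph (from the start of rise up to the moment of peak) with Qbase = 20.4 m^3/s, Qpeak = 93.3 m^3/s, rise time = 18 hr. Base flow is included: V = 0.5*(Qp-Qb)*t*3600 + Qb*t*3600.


V = 0.5*(93.3 - 20.4)*18*3600 + 20.4*18*3600 = 3.6839e+06 m^3


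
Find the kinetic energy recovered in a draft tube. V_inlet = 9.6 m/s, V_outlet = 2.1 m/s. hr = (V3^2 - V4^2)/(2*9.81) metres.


hr = (9.6^2 - 2.1^2) / (2*9.81) = 4.4725 m


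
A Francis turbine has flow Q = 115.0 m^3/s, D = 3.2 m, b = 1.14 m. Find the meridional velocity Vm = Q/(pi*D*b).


Vm = 115.0 / (pi * 3.2 * 1.14) = 10.0344 m/s


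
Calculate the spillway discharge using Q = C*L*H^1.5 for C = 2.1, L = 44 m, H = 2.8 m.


Q = 2.1 * 44 * 2.8^1.5 = 432.9214 m^3/s


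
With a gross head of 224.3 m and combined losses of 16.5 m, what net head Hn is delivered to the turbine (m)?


Hn = 224.3 - 16.5 = 207.8000 m


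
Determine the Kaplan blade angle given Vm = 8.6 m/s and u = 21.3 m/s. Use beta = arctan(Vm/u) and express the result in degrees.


beta = arctan(8.6 / 21.3) = 21.9867 degrees


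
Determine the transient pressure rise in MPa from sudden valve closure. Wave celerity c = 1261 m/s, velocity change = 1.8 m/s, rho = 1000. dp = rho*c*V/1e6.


dp = 1000 * 1261 * 1.8 / 1e6 = 2.2698 MPa


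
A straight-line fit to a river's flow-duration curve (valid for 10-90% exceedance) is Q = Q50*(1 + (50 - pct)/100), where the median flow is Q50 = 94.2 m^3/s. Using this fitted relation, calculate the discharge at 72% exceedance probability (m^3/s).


Q = 94.2 * (1 + (50 - 72)/100) = 73.4760 m^3/s


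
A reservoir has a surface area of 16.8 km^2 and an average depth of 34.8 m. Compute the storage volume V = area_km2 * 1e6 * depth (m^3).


V = 16.8 * 1e6 * 34.8 = 5.8464e+08 m^3


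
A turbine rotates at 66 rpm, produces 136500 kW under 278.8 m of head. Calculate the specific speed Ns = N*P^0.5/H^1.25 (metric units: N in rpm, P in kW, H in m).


Ns = 66 * 136500^0.5 / 278.8^1.25 = 21.4040


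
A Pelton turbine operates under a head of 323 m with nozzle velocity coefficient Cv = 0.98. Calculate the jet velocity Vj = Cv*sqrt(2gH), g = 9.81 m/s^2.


Vj = 0.98 * sqrt(2*9.81*323) = 78.0148 m/s


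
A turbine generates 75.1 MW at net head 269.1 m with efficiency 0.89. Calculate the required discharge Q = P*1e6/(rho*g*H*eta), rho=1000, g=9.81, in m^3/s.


Q = 75.1 * 1e6 / (1000 * 9.81 * 269.1 * 0.89) = 31.9644 m^3/s


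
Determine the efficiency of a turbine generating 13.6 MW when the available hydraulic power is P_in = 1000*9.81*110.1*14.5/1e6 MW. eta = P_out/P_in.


P_in = 1000 * 9.81 * 110.1 * 14.5 / 1e6 = 15.6612 MW
eta = 13.6 / 15.6612 = 0.8684


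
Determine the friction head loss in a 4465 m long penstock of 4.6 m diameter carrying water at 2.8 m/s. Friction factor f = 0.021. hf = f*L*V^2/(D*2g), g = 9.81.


hf = 0.021 * 4465 * 2.8^2 / (4.6 * 2 * 9.81) = 8.1452 m


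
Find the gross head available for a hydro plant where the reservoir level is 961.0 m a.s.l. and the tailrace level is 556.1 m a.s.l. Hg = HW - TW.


Hg = 961.0 - 556.1 = 404.9000 m


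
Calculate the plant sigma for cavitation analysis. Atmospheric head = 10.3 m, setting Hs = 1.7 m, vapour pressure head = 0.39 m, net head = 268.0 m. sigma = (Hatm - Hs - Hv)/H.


sigma = (10.3 - 1.7 - 0.39) / 268.0 = 0.0306


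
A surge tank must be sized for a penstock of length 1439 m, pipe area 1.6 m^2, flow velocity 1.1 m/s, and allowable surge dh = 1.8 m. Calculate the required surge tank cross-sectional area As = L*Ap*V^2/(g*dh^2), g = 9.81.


As = 1439 * 1.6 * 1.1^2 / (9.81 * 1.8^2) = 87.6500 m^2


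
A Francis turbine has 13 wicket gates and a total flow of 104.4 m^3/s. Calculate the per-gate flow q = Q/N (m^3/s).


q = 104.4 / 13 = 8.0308 m^3/s


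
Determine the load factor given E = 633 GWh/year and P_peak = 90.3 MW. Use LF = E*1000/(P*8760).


LF = 633 * 1000 / (90.3 * 8760) = 0.8002


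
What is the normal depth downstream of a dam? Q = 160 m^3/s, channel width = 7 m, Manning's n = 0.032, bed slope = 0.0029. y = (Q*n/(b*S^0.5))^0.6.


y = (160 * 0.032 / (7 * 0.0029^0.5))^0.6 = 4.7839 m


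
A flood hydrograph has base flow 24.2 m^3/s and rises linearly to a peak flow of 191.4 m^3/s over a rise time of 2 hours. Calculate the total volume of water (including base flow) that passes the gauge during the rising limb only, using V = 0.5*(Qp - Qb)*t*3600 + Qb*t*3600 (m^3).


V = 0.5*(191.4 - 24.2)*2*3600 + 24.2*2*3600 = 776160.0000 m^3


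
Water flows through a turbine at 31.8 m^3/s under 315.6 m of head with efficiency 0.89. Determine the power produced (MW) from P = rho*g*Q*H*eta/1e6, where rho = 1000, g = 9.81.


P = 1000 * 9.81 * 31.8 * 315.6 * 0.89 / 1e6 = 87.6240 MW


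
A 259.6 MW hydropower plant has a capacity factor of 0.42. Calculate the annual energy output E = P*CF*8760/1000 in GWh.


E = 259.6 * 0.42 * 8760 / 1000 = 955.1203 GWh


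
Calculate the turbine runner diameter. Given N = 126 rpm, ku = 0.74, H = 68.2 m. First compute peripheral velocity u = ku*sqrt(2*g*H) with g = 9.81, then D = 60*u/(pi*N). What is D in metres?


u = 0.74 * sqrt(2*9.81*68.2) = 27.0691 m/s
D = 60 * 27.0691 / (pi * 126) = 4.1030 m


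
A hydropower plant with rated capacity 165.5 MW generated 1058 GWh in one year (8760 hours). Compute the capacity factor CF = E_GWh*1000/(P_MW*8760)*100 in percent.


CF = 1058 * 1000 / (165.5 * 8760) * 100 = 72.9766 %


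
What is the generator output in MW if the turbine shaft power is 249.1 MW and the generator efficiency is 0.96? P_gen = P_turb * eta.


P_gen = 249.1 * 0.96 = 239.1360 MW


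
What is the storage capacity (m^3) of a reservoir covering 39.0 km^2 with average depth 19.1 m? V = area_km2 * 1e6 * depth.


V = 39.0 * 1e6 * 19.1 = 7.4490e+08 m^3


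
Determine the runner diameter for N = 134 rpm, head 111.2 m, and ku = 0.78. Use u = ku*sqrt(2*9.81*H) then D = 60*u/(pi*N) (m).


u = 0.78 * sqrt(2*9.81*111.2) = 36.4331 m/s
D = 60 * 36.4331 / (pi * 134) = 5.1927 m


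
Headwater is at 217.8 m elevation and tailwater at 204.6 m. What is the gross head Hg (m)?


Hg = 217.8 - 204.6 = 13.2000 m


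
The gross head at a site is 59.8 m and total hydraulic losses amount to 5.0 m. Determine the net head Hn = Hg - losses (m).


Hn = 59.8 - 5.0 = 54.8000 m


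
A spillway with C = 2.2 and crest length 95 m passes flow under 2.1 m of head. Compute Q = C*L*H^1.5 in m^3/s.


Q = 2.2 * 95 * 2.1^1.5 = 636.0265 m^3/s


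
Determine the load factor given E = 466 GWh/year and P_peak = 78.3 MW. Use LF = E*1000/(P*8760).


LF = 466 * 1000 / (78.3 * 8760) = 0.6794


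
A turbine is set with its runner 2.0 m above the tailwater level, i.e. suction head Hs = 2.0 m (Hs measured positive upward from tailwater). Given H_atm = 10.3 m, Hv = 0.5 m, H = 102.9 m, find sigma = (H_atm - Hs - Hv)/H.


sigma = (10.3 - 2.0 - 0.5) / 102.9 = 0.0758


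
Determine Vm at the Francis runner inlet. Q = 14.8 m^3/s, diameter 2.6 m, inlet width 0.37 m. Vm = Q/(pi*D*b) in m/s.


Vm = 14.8 / (pi * 2.6 * 0.37) = 4.8971 m/s


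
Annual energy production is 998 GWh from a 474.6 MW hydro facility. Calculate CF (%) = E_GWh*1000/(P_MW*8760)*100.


CF = 998 * 1000 / (474.6 * 8760) * 100 = 24.0048 %


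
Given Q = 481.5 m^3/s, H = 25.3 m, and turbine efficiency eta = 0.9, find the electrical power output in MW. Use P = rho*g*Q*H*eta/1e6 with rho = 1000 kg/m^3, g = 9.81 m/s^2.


P = 1000 * 9.81 * 481.5 * 25.3 * 0.9 / 1e6 = 107.5544 MW


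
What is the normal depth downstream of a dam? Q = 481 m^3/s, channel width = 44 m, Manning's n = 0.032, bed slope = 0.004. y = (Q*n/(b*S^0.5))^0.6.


y = (481 * 0.032 / (44 * 0.004^0.5))^0.6 = 2.7905 m


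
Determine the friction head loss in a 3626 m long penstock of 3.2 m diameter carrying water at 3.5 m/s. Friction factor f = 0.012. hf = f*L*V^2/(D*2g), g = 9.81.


hf = 0.012 * 3626 * 3.5^2 / (3.2 * 2 * 9.81) = 8.4898 m


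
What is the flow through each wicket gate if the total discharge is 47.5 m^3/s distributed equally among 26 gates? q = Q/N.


q = 47.5 / 26 = 1.8269 m^3/s


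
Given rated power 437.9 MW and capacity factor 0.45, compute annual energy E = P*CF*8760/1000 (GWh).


E = 437.9 * 0.45 * 8760 / 1000 = 1726.2018 GWh


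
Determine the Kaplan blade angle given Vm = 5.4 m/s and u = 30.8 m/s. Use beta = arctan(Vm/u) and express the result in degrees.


beta = arctan(5.4 / 30.8) = 9.9443 degrees


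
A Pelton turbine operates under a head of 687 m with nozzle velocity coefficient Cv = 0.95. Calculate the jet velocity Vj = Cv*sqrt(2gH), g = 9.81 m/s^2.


Vj = 0.95 * sqrt(2*9.81*687) = 110.2939 m/s


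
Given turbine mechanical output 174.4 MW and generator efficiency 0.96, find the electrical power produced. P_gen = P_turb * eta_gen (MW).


P_gen = 174.4 * 0.96 = 167.4240 MW


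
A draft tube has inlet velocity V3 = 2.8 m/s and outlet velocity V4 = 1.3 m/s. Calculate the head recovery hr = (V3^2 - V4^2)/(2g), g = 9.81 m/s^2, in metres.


hr = (2.8^2 - 1.3^2) / (2*9.81) = 0.3135 m


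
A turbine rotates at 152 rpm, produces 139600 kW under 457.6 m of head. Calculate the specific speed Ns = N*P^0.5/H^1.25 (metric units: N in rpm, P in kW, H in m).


Ns = 152 * 139600^0.5 / 457.6^1.25 = 26.8336


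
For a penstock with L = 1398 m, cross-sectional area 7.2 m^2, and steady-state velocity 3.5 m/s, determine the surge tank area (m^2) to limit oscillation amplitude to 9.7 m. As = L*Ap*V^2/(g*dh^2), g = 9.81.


As = 1398 * 7.2 * 3.5^2 / (9.81 * 9.7^2) = 133.5867 m^2


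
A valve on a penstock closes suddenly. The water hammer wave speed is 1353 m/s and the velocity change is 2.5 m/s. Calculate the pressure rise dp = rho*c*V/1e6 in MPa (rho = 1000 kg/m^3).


dp = 1000 * 1353 * 2.5 / 1e6 = 3.3825 MPa


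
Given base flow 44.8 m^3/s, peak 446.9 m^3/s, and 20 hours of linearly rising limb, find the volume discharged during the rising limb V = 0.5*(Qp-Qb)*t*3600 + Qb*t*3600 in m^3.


V = 0.5*(446.9 - 44.8)*20*3600 + 44.8*20*3600 = 1.7701e+07 m^3


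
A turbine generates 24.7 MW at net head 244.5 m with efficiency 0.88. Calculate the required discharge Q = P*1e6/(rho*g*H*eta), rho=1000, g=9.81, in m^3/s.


Q = 24.7 * 1e6 / (1000 * 9.81 * 244.5 * 0.88) = 11.7022 m^3/s


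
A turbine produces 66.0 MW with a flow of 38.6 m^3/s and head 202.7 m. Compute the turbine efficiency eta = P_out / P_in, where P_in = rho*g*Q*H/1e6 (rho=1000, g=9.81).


P_in = 1000 * 9.81 * 38.6 * 202.7 / 1e6 = 76.7556 MW
eta = 66.0 / 76.7556 = 0.8599


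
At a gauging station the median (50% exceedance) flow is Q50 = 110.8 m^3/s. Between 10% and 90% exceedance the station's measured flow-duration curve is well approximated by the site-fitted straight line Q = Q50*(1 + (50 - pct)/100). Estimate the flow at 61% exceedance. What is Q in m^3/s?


Q = 110.8 * (1 + (50 - 61)/100) = 98.6120 m^3/s


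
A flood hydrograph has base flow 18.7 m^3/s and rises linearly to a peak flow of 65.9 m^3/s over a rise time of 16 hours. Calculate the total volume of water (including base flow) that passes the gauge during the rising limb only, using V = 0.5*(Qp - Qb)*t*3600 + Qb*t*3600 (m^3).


V = 0.5*(65.9 - 18.7)*16*3600 + 18.7*16*3600 = 2.4365e+06 m^3
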